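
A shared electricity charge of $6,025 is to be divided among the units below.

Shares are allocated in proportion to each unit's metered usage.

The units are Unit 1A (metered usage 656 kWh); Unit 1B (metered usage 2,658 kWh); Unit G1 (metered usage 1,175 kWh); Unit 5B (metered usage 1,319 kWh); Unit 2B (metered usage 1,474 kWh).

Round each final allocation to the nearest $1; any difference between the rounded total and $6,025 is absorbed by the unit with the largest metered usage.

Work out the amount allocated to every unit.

Unit 1A: $543 | Unit 1B: $2,199 | Unit G1: $972 | Unit 5B: $1,091 | Unit 2B: $1,220

Combined metered usage = 656 + 2,658 + 1,175 + 1,319 + 1,474 = 7,282.
Pro-rata amounts: Unit 1A 542.76; Unit 1B 2,199.18; Unit G1 972.17; Unit 5B 1,091.32; Unit 2B 1,219.56.
Rounded to nearest $1: Unit 1A $543; Unit 1B $2,199; Unit G1 $972; Unit 5B $1,091; Unit 2B $1,220. Sum = $6,025.
Sum already equals the total — no adjustment.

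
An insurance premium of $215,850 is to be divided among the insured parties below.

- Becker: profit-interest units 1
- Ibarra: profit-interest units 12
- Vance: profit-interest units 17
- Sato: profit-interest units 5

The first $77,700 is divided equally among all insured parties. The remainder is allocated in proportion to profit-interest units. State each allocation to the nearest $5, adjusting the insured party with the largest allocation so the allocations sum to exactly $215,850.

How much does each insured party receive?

Becker: $23,370; Ibarra: $66,790; Vance: $86,530; Sato: $39,160

Equal tier: $77,700 ÷ 4 = $19,425 apiece.
Remainder $138,150 by profit-interest units (total 35): Becker 3,947.14 → $3,945; Ibarra 47,365.71 → $47,365; Vance 67,101.43 → $67,100; Sato 19,735.71 → $19,735.
Rounding difference +$5 on remainder applied to Vance.
Totals: Becker $19,425 + $3,945 = $23,370; Ibarra $19,425 + $47,365 = $66,790; Vance $19,425 + $67,105 = $86,530; Sato $19,425 + $19,735 = $39,160.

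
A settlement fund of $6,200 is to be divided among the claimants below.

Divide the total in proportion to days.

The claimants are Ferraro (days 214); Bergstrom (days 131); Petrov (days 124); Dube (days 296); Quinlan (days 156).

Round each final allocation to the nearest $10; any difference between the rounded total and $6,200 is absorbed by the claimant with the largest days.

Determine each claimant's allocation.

Ferraro: $1,440; Bergstrom: $880; Petrov: $830; Dube: $2,000; Quinlan: $1,050

Total days = 921.
Proportional shares: Ferraro 214/921 × $6,200 = 1,440.61; Bergstrom 131/921 × $6,200 = 881.87; Petrov 124/921 × $6,200 = 834.74; Dube 296/921 × $6,200 = 1,992.62; Quinlan 156/921 × $6,200 = 1,050.16.
Rounded to nearest $10: Ferraro $1,440; Bergstrom $880; Petrov $830; Dube $1,990; Quinlan $1,050. Sum = $6,190.
Difference $6,200 − $6,190 = +$10 applied to largest days (Dube): Dube becomes $2,000.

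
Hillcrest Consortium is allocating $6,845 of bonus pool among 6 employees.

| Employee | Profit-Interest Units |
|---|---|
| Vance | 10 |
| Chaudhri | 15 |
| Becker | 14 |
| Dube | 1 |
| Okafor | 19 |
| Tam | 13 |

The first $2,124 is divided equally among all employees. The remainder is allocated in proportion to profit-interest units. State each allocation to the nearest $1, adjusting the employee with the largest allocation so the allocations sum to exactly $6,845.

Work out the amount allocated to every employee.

Equal tier: $2,124 ÷ 6 = $354 apiece.
Remainder $4,721 by profit-interest units (total 72): Vance 655.69 → $656; Chaudhri 983.54 → $984; Becker 917.97 → $918; Dube 65.57 → $66; Okafor 1,245.82 → $1,246; Tam 852.40 → $852.
Rounding difference −$1 on remainder applied to Okafor.
Totals: Vance $354 + $656 = $1,010; Chaudhri $354 + $984 = $1,338; Becker $354 + $918 = $1,272; Dube $354 + $66 = $420; Okafor $354 + $1,245 = $1,599; Tam $354 + $852 = $1,206.

Vance: $1,010 | Chaudhri: $1,338 | Becker: $1,272 | Dube: $420 | Okafor: $1,599 | Tam: $1,206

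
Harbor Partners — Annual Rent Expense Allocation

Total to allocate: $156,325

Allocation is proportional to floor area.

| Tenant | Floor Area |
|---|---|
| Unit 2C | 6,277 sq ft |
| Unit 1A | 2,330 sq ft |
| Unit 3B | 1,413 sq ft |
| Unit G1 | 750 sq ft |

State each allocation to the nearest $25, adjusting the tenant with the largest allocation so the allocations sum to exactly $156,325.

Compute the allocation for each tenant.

Unit 2C: $91,125 · Unit 1A: $33,825 · Unit 3B: $20,500 · Unit G1: $10,875

Total floor area = 10,770.
Unrounded shares: Unit 2C 6,277/10,770 × $156,325 = 91,109.75; Unit 1A 2,330/10,770 × $156,325 = 33,819.61; Unit 3B 1,413/10,770 × $156,325 = 20,509.49; Unit G1 750/10,770 × $156,325 = 10,886.14.
Rounded to nearest $25: Unit 2C $91,100; Unit 1A $33,825; Unit 3B $20,500; Unit G1 $10,875. Sum = $156,300.
Difference $156,325 − $156,300 = +$25 applied to largest allocation (Unit 2C): Unit 2C becomes $91,125.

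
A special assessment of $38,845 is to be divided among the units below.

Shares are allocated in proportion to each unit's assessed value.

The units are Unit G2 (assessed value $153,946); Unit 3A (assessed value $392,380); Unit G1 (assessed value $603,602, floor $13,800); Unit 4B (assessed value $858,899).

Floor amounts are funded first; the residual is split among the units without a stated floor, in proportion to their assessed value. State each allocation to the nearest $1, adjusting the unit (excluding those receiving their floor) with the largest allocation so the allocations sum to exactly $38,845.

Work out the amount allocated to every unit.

Unit G2: $2,744 · Unit 3A: $6,993 · Unit G1: $13,800 · Unit 4B: $15,308

Fund the minimums — Unit G1 $13,800. Balance $25,045.
Balance split over remaining assessed value 1,405,225: Unit G2 2,743.74 → $2,744; Unit 3A 6,993.30 → $6,993; Unit 4B 15,307.96 → $15,308.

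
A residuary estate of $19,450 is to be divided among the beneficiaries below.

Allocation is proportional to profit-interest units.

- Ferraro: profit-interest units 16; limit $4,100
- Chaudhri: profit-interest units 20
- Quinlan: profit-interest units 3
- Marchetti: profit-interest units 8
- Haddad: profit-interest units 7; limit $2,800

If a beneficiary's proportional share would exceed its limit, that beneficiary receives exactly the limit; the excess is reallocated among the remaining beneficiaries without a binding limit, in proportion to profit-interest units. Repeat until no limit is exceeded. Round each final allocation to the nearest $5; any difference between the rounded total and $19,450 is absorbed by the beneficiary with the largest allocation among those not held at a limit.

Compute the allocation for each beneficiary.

Combined profit-interest units = 54.
Proportional shares (ignoring caps): Ferraro 5,762.96; Chaudhri 7,203.70; Quinlan 1,080.56; Marchetti 2,881.48; Haddad 2,521.30.
Held at cap: Ferraro ($4,100); remaining pool $15,350 reallocated over remaining profit-interest units 38.
Held at cap: Haddad ($2,800); remaining pool $12,550 reallocated over remaining profit-interest units 31.
Redistributed shares: Chaudhri 8,096.77 → $8,095; Quinlan 1,214.52 → $1,215; Marchetti 3,238.71 → $3,240.

Ferraro: $4,100 · Chaudhri: $8,095 · Quinlan: $1,215 · Marchetti: $3,240 · Haddad: $2,800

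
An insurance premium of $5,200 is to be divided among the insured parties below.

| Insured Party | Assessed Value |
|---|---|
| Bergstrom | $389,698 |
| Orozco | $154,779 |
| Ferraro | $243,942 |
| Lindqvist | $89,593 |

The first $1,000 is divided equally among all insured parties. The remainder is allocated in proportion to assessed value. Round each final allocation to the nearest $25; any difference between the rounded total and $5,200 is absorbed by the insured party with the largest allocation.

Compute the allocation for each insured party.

Bergstrom: $2,100 | Orozco: $1,000 | Ferraro: $1,425 | Lindqvist: $675

First tranche $1,000 split equally: $250 each.
Remainder $4,200 by assessed value (total 878,012): Bergstrom 1,864.13 → $1,875; Orozco 740.39 → $750; Ferraro 1,166.90 → $1,175; Lindqvist 428.57 → $425.
Rounding difference −$25 on remainder applied to Bergstrom.
Totals: Bergstrom $250 + $1,850 = $2,100; Orozco $250 + $750 = $1,000; Ferraro $250 + $1,175 = $1,425; Lindqvist $250 + $425 = $675.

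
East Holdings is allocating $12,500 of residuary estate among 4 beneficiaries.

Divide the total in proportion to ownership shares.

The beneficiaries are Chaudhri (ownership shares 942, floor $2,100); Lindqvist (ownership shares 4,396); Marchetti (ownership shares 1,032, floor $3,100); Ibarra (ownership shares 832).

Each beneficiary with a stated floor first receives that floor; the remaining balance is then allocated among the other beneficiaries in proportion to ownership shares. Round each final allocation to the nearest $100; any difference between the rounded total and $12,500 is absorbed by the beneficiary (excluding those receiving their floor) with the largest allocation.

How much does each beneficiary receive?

Chaudhri: $2,100 | Lindqvist: $6,100 | Marchetti: $3,100 | Ibarra: $1,200

Guaranteed amounts: Chaudhri $2,100; Marchetti $3,100. Balance $7,300.
Balance split over remaining ownership shares 5,228: Lindqvist 6,138.26 → $6,100; Ibarra 1,161.74 → $1,200.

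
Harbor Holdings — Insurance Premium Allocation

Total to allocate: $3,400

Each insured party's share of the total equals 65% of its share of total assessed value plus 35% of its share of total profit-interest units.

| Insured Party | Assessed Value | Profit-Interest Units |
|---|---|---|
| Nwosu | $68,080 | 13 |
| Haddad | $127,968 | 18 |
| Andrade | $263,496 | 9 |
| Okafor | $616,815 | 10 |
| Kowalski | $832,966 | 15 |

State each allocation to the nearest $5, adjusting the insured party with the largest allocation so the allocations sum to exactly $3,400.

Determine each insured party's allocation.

Assessed value total 1,909,325; profit-interest units total 65.
Composite weights (65% assessed value + 35% profit-interest units): Nwosu 0.0932; Haddad 0.1405; Andrade 0.1382; Okafor 0.2638; Kowalski 0.3643.
Proportional shares: Nwosu 316.80; Haddad 477.66; Andrade 469.76; Okafor 897.03; Kowalski 1,238.75.
After rounding ($5): Nwosu $315; Haddad $480; Andrade $470; Okafor $895; Kowalski $1,240. Sum = $3,400.
Rounded total matches; no reconciliation needed.

Nwosu: $315; Haddad: $480; Andrade: $470; Okafor: $895; Kowalski: $1,240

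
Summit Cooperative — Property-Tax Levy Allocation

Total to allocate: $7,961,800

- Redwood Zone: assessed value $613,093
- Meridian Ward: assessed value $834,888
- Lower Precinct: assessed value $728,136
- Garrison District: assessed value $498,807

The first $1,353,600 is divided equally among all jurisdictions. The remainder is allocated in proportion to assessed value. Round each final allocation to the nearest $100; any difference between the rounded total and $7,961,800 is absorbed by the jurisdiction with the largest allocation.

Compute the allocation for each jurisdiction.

Equal tier: $1,353,600 ÷ 4 = $338,400 apiece.
Remainder $6,608,200 by assessed value (total 2,674,924): Redwood Zone 1,514,600.48 → $1,514,600; Meridian Ward 2,062,528.46 → $2,062,500; Lower Precinct 1,798,805.62 → $1,798,800; Garrison District 1,232,265.45 → $1,232,300.
Totals: Redwood Zone $338,400 + $1,514,600 = $1,853,000; Meridian Ward $338,400 + $2,062,500 = $2,400,900; Lower Precinct $338,400 + $1,798,800 = $2,137,200; Garrison District $338,400 + $1,232,300 = $1,570,700.

Redwood Zone: $1,853,000 | Meridian Ward: $2,400,900 | Lower Precinct: $2,137,200 | Garrison District: $1,570,700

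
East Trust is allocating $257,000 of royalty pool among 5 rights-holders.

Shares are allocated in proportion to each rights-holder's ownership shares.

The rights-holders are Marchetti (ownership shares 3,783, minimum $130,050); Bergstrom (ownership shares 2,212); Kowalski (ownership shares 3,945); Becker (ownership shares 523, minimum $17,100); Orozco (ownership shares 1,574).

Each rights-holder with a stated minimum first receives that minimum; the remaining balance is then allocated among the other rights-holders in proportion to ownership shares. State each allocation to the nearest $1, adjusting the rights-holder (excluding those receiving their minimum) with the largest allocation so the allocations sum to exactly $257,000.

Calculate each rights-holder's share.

Guaranteed amounts: Marchetti $130,050; Becker $17,100. Remaining pool $109,850.
Remaining pool split over remaining ownership shares 7,731: Bergstrom 31,430.37 → $31,430; Kowalski 56,054.62 → $56,055; Orozco 22,365.01 → $22,365.

Marchetti: $130,050 · Bergstrom: $31,430 · Kowalski: $56,055 · Becker: $17,100 · Orozco: $22,365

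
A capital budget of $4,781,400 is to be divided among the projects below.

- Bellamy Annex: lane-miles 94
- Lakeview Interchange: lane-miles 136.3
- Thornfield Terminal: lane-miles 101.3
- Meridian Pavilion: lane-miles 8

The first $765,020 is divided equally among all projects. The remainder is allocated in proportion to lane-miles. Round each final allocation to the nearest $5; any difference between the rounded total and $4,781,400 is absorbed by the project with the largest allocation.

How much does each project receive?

$765,020 shared equally gives $191,255 per project.
Remainder $4,016,380 by lane-miles (total 339.6): Bellamy Annex 1,111,718.85 → $1,111,720; Lakeview Interchange 1,611,992.33 → $1,611,990; Thornfield Terminal 1,198,054.46 → $1,198,055; Meridian Pavilion 94,614.37 → $94,615.
Totals: Bellamy Annex $191,255 + $1,111,720 = $1,302,975; Lakeview Interchange $191,255 + $1,611,990 = $1,803,245; Thornfield Terminal $191,255 + $1,198,055 = $1,389,310; Meridian Pavilion $191,255 + $94,615 = $285,870.

Bellamy Annex: $1,302,975 | Lakeview Interchange: $1,803,245 | Thornfield Terminal: $1,389,310 | Meridian Pavilion: $285,870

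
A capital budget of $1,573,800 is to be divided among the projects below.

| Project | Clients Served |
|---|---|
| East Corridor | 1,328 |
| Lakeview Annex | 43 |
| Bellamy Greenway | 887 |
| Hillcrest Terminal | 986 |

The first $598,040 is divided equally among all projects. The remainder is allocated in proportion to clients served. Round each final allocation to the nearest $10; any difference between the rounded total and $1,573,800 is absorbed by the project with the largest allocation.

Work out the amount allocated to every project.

East Corridor: $548,960; Lakeview Annex: $162,440; Bellamy Greenway: $416,310; Hillcrest Terminal: $446,090

$598,040 shared equally gives $149,510 per project.
Remainder $975,760 by clients served (total 3,244): East Corridor 399,447.99 → $399,450; Lakeview Annex 12,933.93 → $12,930; Bellamy Greenway 266,799.98 → $266,800; Hillcrest Terminal 296,578.10 → $296,580.
Totals: East Corridor $149,510 + $399,450 = $548,960; Lakeview Annex $149,510 + $12,930 = $162,440; Bellamy Greenway $149,510 + $266,800 = $416,310; Hillcrest Terminal $149,510 + $296,580 = $446,090.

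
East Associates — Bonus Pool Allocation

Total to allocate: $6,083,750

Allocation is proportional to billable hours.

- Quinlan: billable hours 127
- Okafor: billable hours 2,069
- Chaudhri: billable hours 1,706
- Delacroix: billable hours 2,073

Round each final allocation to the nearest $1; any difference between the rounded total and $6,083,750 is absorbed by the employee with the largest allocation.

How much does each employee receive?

Total billable hours = 5,975.
Pro-rata amounts: Quinlan 127/5,975 × $6,083,750 = 129,311.51; Okafor 2,069/5,975 × $6,083,750 = 2,106,657.53; Chaudhri 1,706/5,975 × $6,083,750 = 1,737,050.63; Delacroix 2,073/5,975 × $6,083,750 = 2,110,730.33.
At nearest $1: Quinlan $129,312; Okafor $2,106,658; Chaudhri $1,737,051; Delacroix $2,110,730. Sum = $6,083,751.
Difference $6,083,750 − $6,083,751 = −$1 applied to largest allocation (Delacroix): Delacroix becomes $2,110,729.

Quinlan: $129,312 | Okafor: $2,106,658 | Chaudhri: $1,737,051 | Delacroix: $2,110,729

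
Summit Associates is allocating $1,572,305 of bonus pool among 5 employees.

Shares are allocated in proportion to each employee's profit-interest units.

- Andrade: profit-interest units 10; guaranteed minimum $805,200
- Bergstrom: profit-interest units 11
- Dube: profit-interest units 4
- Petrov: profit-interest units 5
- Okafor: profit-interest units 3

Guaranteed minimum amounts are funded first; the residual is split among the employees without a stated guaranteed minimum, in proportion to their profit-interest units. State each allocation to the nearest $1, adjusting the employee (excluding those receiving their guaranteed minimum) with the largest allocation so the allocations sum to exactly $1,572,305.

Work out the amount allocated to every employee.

Minimums first: Andrade $805,200. Remaining pool $767,105.
Remaining pool split over remaining profit-interest units 23: Bergstrom 366,876.30 → $366,876; Dube 133,409.57 → $133,410; Petrov 166,761.96 → $166,762; Okafor 100,057.17 → $100,057.

Andrade: $805,200; Bergstrom: $366,876; Dube: $133,410; Petrov: $166,762; Okafor: $100,057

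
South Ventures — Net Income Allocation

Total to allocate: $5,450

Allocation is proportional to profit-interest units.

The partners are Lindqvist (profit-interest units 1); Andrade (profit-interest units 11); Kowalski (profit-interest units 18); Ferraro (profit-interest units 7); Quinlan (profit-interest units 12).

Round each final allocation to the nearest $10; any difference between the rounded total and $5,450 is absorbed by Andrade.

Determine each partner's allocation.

Lindqvist: $110 | Andrade: $1,230 | Kowalski: $2,000 | Ferraro: $780 | Quinlan: $1,330

Total profit-interest units = 49.
Proportional shares: Lindqvist 1/49 × $5,450 = 111.22; Andrade 11/49 × $5,450 = 1,223.47; Kowalski 18/49 × $5,450 = 2,002.04; Ferraro 7/49 × $5,450 = 778.57; Quinlan 12/49 × $5,450 = 1,334.69.
After rounding ($10): Lindqvist $110; Andrade $1,220; Kowalski $2,000; Ferraro $780; Quinlan $1,330. Sum = $5,440.
Difference $5,450 − $5,440 = +$10 applied to Andrade: Andrade becomes $1,230.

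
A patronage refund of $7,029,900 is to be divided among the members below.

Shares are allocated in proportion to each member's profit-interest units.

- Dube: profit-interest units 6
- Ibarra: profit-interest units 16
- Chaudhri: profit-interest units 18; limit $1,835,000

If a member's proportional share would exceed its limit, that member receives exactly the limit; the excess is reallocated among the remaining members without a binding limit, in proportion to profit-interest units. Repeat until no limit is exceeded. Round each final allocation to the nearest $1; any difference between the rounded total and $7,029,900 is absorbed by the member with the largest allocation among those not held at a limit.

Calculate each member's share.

Dube: $1,416,791 | Ibarra: $3,778,109 | Chaudhri: $1,835,000

Sum of profit-interest units: 40.
Pro-rata shares before constraints: Dube 1,054,485.00; Ibarra 2,811,960.00; Chaudhri 3,163,455.00.
Cap binds for Chaudhri ($1,835,000); residual $5,194,900 reallocated over remaining profit-interest units 22.
Shares after redistribution: Dube 1,416,790.91 → $1,416,791; Ibarra 3,778,109.09 → $3,778,109.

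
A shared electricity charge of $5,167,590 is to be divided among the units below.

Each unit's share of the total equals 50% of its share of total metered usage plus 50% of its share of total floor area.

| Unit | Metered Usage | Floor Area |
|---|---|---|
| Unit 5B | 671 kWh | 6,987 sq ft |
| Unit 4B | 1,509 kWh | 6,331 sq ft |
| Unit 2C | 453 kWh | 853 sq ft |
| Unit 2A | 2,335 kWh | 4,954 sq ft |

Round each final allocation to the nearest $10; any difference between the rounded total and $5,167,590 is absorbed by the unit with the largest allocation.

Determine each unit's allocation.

Unit 5B: $1,292,930 · Unit 4B: $1,640,130 · Unit 2C: $350,840 · Unit 2A: $1,883,690

Metered usage total 4,968; floor area total 19,125.
Composite weights (50% metered usage + 50% floor area): Unit 5B 0.2502; Unit 4B 0.3174; Unit 2C 0.0679; Unit 2A 0.3645.
Proportional shares: Unit 5B 1,292,925.19; Unit 4B 1,640,132.71; Unit 2C 350,840.30; Unit 2A 1,883,691.80.
Rounded to nearest $10: Unit 5B $1,292,930; Unit 4B $1,640,130; Unit 2C $350,840; Unit 2A $1,883,690. Sum = $5,167,590.
Rounded total matches; no reconciliation needed.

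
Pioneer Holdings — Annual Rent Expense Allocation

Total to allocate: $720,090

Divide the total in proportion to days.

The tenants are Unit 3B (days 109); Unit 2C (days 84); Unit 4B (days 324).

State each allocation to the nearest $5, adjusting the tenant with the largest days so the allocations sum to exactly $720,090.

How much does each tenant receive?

Sum of days: 109 + 84 + 324 = 517.
Pro-rata amounts: Unit 3B 151,817.81; Unit 2C 116,997.21; Unit 4B 451,274.97.
After rounding ($5): Unit 3B $151,820; Unit 2C $116,995; Unit 4B $451,275. Sum = $720,090.
Rounded total matches; no reconciliation needed.

Unit 3B: $151,820 · Unit 2C: $116,995 · Unit 4B: $451,275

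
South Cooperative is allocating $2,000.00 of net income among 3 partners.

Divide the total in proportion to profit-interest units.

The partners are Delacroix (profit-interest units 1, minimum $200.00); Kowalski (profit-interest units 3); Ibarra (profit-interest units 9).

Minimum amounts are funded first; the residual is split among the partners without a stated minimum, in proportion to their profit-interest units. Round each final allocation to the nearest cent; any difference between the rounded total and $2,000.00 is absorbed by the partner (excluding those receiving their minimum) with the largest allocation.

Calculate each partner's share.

Guaranteed amounts: Delacroix $200.00. Remaining pool $1,800.00.
Remaining pool split over remaining profit-interest units 12: Kowalski 450.0000 → $450.00; Ibarra 1,350.0000 → $1,350.00.

Delacroix: $200.00; Kowalski: $450.00; Ibarra: $1,350.00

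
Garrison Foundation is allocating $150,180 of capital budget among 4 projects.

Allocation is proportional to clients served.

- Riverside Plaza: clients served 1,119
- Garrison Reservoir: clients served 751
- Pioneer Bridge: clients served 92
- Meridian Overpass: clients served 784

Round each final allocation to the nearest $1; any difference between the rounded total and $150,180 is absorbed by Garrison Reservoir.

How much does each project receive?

Riverside Plaza: $61,199; Garrison Reservoir: $41,072; Pioneer Bridge: $5,032; Meridian Overpass: $42,877

Sum of clients served: 2,746.
Raw shares: Riverside Plaza 1,119/2,746 × $150,180 = 61,198.62; Garrison Reservoir 751/2,746 × $150,180 = 41,072.53; Pioneer Bridge 92/2,746 × $150,180 = 5,031.52; Meridian Overpass 784/2,746 × $150,180 = 42,877.32.
After rounding ($1): Riverside Plaza $61,199; Garrison Reservoir $41,073; Pioneer Bridge $5,032; Meridian Overpass $42,877. Sum = $150,181.
Difference $150,180 − $150,181 = −$1 applied to Garrison Reservoir: Garrison Reservoir becomes $41,072.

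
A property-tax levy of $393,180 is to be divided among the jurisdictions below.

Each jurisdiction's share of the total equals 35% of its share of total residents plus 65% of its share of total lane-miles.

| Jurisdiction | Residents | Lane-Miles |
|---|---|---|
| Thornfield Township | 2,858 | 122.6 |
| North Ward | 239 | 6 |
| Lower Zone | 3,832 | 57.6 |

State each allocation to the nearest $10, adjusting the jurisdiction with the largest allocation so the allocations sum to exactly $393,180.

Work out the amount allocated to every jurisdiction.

Residents total 6,929; lane-miles total 186.2.
Blended shares (35% residents + 65% lane-miles): Thornfield Township 0.5723; North Ward 0.0330; Lower Zone 0.3946.
Proportional shares: Thornfield Township 225,034.58; North Ward 12,981.89; Lower Zone 155,163.53.
After rounding ($10): Thornfield Township $225,030; North Ward $12,980; Lower Zone $155,160. Sum = $393,170.
Difference $393,180 − $393,170 = +$10 applied to largest allocation (Thornfield Township): Thornfield Township becomes $225,040.

Thornfield Township: $225,040 | North Ward: $12,980 | Lower Zone: $155,160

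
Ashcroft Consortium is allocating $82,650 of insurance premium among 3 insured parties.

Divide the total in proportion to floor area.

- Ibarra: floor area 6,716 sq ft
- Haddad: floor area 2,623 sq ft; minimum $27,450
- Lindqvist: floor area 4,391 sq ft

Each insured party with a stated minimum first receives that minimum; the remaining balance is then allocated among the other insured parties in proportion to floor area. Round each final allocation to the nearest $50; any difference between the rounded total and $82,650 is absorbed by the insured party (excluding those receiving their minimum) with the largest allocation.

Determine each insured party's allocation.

Ibarra: $33,400 · Haddad: $27,450 · Lindqvist: $21,800

Guaranteed amounts: Haddad $27,450. Balance $55,200.
Balance split over remaining floor area 11,107: Ibarra 33,377.44 → $33,400; Lindqvist 21,822.56 → $21,800.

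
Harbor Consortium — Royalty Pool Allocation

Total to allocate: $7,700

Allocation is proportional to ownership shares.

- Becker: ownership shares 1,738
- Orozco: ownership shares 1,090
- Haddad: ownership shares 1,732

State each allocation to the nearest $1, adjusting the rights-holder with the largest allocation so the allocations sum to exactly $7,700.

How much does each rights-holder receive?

Combined ownership shares = 4,560.
Raw shares: Becker 1,738/4,560 × $7,700 = 2,934.78; Orozco 1,090/4,560 × $7,700 = 1,840.57; Haddad 1,732/4,560 × $7,700 = 2,924.65.
At nearest $1: Becker $2,935; Orozco $1,841; Haddad $2,925. Sum = $7,701.
Difference $7,700 − $7,701 = −$1 applied to largest allocation (Becker): Becker becomes $2,934.

Becker: $2,934 | Orozco: $1,841 | Haddad: $2,925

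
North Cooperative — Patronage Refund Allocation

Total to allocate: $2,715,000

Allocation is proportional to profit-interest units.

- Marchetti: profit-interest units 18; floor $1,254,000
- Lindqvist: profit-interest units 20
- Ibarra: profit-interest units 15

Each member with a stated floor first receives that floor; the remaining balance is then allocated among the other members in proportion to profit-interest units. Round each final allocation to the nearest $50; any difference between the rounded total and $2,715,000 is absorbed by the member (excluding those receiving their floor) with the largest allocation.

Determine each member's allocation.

Fund the minimums — Marchetti $1,254,000. Balance $1,461,000.
Balance split over remaining profit-interest units 35: Lindqvist 834,857.14 → $834,850; Ibarra 626,142.86 → $626,150.

Marchetti: $1,254,000 · Lindqvist: $834,850 · Ibarra: $626,150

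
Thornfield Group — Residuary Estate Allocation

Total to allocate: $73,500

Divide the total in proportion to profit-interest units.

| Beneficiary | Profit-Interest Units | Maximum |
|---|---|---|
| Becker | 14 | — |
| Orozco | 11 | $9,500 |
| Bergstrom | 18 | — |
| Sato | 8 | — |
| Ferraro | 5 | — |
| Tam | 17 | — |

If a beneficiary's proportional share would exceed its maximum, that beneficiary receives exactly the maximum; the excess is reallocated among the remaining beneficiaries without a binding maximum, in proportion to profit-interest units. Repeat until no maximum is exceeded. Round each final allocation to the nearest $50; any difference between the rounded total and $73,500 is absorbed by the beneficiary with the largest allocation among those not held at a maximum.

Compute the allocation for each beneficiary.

Profit-interest units total: 73.
Pro-rata shares before constraints: Becker 14,095.89; Orozco 11,075.34; Bergstrom 18,123.29; Sato 8,054.79; Ferraro 5,034.25; Tam 17,116.44.
Capped: Orozco ($9,500); remaining pool $64,000 reallocated over remaining profit-interest units 62.
Shares after redistribution: Becker 14,451.61 → $14,450; Bergstrom 18,580.65 → $18,600; Sato 8,258.06 → $8,250; Ferraro 5,161.29 → $5,150; Tam 17,548.39 → $17,550.

Becker: $14,450 | Orozco: $9,500 | Bergstrom: $18,600 | Sato: $8,250 | Ferraro: $5,150 | Tam: $17,550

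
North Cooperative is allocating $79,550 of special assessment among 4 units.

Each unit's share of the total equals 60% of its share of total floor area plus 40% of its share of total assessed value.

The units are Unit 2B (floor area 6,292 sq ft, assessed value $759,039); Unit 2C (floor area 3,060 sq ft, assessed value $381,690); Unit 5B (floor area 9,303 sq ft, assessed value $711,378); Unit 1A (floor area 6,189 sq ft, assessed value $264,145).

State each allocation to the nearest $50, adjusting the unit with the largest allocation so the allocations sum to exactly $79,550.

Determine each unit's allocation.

Unit 2B: $23,500; Unit 2C: $11,600; Unit 5B: $28,600; Unit 1A: $15,850

Floor area total 24,844; assessed value total 2,116,252.
Combined weights (60% floor area + 40% assessed value): Unit 2B 0.2954; Unit 2C 0.1460; Unit 5B 0.3591; Unit 1A 0.1994.
Unrounded shares: Unit 2B 23,501.04; Unit 2C 11,617.93; Unit 5B 28,569.11; Unit 1A 15,861.92.
After rounding ($50): Unit 2B $23,500; Unit 2C $11,600; Unit 5B $28,550; Unit 1A $15,850. Sum = $79,500.
Difference $79,550 − $79,500 = +$50 applied to largest allocation (Unit 5B): Unit 5B becomes $28,600.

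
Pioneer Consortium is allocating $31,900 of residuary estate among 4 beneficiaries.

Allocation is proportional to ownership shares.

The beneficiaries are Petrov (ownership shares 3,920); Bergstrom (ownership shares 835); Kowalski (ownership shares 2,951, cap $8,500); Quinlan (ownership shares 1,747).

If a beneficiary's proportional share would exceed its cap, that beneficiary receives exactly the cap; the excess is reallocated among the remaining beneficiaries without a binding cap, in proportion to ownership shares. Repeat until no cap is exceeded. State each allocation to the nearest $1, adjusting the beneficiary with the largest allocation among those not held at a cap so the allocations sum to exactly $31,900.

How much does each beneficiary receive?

Total ownership shares = 9,453.
Unconstrained shares: Petrov 13,228.39; Bergstrom 2,817.78; Kowalski 9,958.42; Quinlan 5,895.41.
Held at cap: Kowalski ($8,500); residual $23,400 reallocated over remaining ownership shares 6,502.
Redistributed shares: Petrov 14,107.66 → $14,108; Bergstrom 3,005.08 → $3,005; Quinlan 6,287.27 → $6,287.

Petrov: $14,108; Bergstrom: $3,005; Kowalski: $8,500; Quinlan: $6,287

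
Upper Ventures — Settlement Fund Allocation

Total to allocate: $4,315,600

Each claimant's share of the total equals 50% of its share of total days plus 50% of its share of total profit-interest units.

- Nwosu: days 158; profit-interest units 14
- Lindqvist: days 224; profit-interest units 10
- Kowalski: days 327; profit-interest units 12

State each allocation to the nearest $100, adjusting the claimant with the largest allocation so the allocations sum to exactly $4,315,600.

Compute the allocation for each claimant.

Totals — days 709, profit-interest units 36.
Blended shares (50% days + 50% profit-interest units): Nwosu 0.3059; Lindqvist 0.2969; Kowalski 0.3973.
Pro-rata amounts: Nwosu 1,320,008.20; Lindqvist 1,281,119.78; Kowalski 1,714,472.03.
Rounded to nearest $100: Nwosu $1,320,000; Lindqvist $1,281,100; Kowalski $1,714,500. Sum = $4,315,600.
No rounding difference to absorb.

Nwosu: $1,320,000 | Lindqvist: $1,281,100 | Kowalski: $1,714,500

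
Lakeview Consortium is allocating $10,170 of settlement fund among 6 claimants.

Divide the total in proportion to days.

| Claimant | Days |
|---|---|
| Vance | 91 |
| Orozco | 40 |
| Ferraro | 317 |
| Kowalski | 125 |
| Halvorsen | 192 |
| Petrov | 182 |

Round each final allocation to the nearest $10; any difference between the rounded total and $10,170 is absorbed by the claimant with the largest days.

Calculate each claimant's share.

Sum of days: 947.
Unrounded shares: Vance 91/947 × $10,170 = 977.27; Orozco 40/947 × $10,170 = 429.57; Ferraro 317/947 × $10,170 = 3,404.32; Kowalski 125/947 × $10,170 = 1,342.40; Halvorsen 192/947 × $10,170 = 2,061.92; Petrov 182/947 × $10,170 = 1,954.53.
At nearest $10: Vance $980; Orozco $430; Ferraro $3,400; Kowalski $1,340; Halvorsen $2,060; Petrov $1,950. Sum = $10,160.
Difference $10,170 − $10,160 = +$10 applied to largest days (Ferraro): Ferraro becomes $3,410.

Vance: $980 | Orozco: $430 | Ferraro: $3,410 | Kowalski: $1,340 | Halvorsen: $2,060 | Petrov: $1,950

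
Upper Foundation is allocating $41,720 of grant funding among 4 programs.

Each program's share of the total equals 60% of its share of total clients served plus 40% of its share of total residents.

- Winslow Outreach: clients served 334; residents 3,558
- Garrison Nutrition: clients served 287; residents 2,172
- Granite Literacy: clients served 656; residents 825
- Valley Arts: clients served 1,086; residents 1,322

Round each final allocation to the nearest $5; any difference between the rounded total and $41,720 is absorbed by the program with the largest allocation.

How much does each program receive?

Winslow Outreach: $11,075 | Garrison Nutrition: $7,640 | Granite Literacy: $8,695 | Valley Arts: $14,310

Totals — clients served 2,363, residents 7,877.
Blended shares (60% clients served + 40% residents): Winslow Outreach 0.2655; Garrison Nutrition 0.1832; Granite Literacy 0.2085; Valley Arts 0.3429.
Proportional shares: Winslow Outreach 11,076.05; Garrison Nutrition 7,641.82; Granite Literacy 8,697.04; Valley Arts 14,305.09.
Rounded to nearest $5: Winslow Outreach $11,075; Garrison Nutrition $7,640; Granite Literacy $8,695; Valley Arts $14,305. Sum = $41,715.
Difference $41,720 − $41,715 = +$5 applied to largest allocation (Valley Arts): Valley Arts becomes $14,310.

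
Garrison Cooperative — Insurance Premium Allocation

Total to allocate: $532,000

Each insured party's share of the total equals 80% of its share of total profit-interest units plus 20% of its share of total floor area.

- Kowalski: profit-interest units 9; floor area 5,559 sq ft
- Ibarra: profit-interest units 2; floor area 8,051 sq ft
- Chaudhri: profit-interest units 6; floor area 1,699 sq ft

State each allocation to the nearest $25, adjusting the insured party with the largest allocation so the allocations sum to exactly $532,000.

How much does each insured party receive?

Profit-interest units total 17; floor area total 15,309.
Composite weights (80% profit-interest units + 20% floor area): Kowalski 0.4962; Ibarra 0.1993; Chaudhri 0.3045.
Pro-rata amounts: Kowalski 263,953.59; Ibarra 106,026.33; Chaudhri 162,020.09.
After rounding ($25): Kowalski $263,950; Ibarra $106,025; Chaudhri $162,025. Sum = $532,000.
Sum already equals the total — no adjustment.

Kowalski: $263,950; Ibarra: $106,025; Chaudhri: $162,025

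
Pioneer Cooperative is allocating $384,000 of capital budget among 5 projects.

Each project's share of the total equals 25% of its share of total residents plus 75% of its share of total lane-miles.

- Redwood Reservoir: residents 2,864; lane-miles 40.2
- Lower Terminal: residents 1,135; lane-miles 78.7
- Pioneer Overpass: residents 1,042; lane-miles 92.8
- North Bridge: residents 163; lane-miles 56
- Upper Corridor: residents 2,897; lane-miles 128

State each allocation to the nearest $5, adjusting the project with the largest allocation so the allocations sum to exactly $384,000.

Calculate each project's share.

Redwood Reservoir: $63,200; Lower Terminal: $70,730; Pioneer Overpass: $79,890; North Bridge: $42,690; Upper Corridor: $127,490

Totals — residents 8,101, lane-miles 395.7.
Combined weights (25% residents + 75% lane-miles): Redwood Reservoir 0.1646; Lower Terminal 0.1842; Pioneer Overpass 0.2080; North Bridge 0.1112; Upper Corridor 0.3320.
Proportional shares: Redwood Reservoir 63,198.04; Lower Terminal 70,729.95; Pioneer Overpass 79,890.18; North Bridge 42,689.76; Upper Corridor 127,492.06.
After rounding ($5): Redwood Reservoir $63,200; Lower Terminal $70,730; Pioneer Overpass $79,890; North Bridge $42,690; Upper Corridor $127,490. Sum = $384,000.
Sum already equals the total — no adjustment.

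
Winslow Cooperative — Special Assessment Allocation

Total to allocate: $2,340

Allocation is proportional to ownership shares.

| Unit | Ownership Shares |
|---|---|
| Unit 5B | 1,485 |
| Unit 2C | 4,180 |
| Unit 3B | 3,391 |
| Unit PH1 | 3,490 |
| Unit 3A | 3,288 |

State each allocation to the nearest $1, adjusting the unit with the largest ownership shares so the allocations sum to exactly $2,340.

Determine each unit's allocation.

Unit 5B: $219 · Unit 2C: $618 · Unit 3B: $501 · Unit PH1: $516 · Unit 3A: $486

Sum of ownership shares: 1,485 + 4,180 + 3,391 + 3,490 + 3,288 = 15,834.
Proportional shares: Unit 5B 219.46; Unit 2C 617.73; Unit 3B 501.13; Unit PH1 515.76; Unit 3A 485.91.
After rounding ($1): Unit 5B $219; Unit 2C $618; Unit 3B $501; Unit PH1 $516; Unit 3A $486. Sum = $2,340.
No rounding difference to absorb.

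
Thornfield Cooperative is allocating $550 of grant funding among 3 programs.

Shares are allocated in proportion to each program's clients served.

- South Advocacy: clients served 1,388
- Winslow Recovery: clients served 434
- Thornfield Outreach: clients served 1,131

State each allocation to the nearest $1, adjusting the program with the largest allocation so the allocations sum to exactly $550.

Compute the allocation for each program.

South Advocacy: $258 · Winslow Recovery: $81 · Thornfield Outreach: $211

Total clients served = 2,953.
Unrounded shares: South Advocacy 1,388/2,953 × $550 = 258.52; Winslow Recovery 434/2,953 × $550 = 80.83; Thornfield Outreach 1,131/2,953 × $550 = 210.65.
After rounding ($1): South Advocacy $259; Winslow Recovery $81; Thornfield Outreach $211. Sum = $551.
Difference $550 − $551 = −$1 applied to largest allocation (South Advocacy): South Advocacy becomes $258.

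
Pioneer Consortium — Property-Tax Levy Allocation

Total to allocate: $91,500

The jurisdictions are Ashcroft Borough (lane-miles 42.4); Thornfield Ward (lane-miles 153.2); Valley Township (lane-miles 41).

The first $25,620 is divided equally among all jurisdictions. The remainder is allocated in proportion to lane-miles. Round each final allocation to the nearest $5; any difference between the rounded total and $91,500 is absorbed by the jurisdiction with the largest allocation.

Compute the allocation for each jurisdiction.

Ashcroft Borough: $20,345 | Thornfield Ward: $51,200 | Valley Township: $19,955

Equal tier: $25,620 ÷ 3 = $8,540 apiece.
Remainder $65,880 by lane-miles (total 236.6): Ashcroft Borough 11,806.05 → $11,805; Thornfield Ward 42,657.72 → $42,660; Valley Township 11,416.23 → $11,415.
Totals: Ashcroft Borough $8,540 + $11,805 = $20,345; Thornfield Ward $8,540 + $42,660 = $51,200; Valley Township $8,540 + $11,415 = $19,955.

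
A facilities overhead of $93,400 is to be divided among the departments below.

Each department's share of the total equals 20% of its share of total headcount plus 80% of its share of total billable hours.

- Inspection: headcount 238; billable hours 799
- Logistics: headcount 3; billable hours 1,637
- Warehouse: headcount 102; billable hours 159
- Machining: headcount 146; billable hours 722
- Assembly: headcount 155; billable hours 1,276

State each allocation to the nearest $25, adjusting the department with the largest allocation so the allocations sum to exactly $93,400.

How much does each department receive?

Headcount total 644; billable hours total 4,593.
Blended shares (20% headcount + 80% billable hours): Inspection 0.2131; Logistics 0.2861; Warehouse 0.0594; Machining 0.1711; Assembly 0.2704.
Unrounded shares: Inspection 19,901.80; Logistics 26,718.12; Warehouse 5,545.28; Machining 15,980.57; Assembly 25,254.23.
Rounded to nearest $25: Inspection $19,900; Logistics $26,725; Warehouse $5,550; Machining $15,975; Assembly $25,250. Sum = $93,400.
No rounding difference to absorb.

Inspection: $19,900 | Logistics: $26,725 | Warehouse: $5,550 | Machining: $15,975 | Assembly: $25,250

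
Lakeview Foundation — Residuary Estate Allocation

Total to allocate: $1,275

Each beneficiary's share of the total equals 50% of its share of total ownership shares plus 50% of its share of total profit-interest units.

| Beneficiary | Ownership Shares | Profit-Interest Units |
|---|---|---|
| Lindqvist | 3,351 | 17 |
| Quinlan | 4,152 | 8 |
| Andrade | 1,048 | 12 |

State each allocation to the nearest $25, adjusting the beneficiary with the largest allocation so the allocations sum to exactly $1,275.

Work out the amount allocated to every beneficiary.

Lindqvist: $550 | Quinlan: $450 | Andrade: $275

Ownership shares total 8,551; profit-interest units total 37.
Blended shares (50% ownership shares + 50% profit-interest units): Lindqvist 0.4257; Quinlan 0.3509; Andrade 0.2234.
Pro-rata amounts: Lindqvist 542.73; Quinlan 447.38; Andrade 284.89.
At nearest $25: Lindqvist $550; Quinlan $450; Andrade $275. Sum = $1,275.
No rounding difference to absorb.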